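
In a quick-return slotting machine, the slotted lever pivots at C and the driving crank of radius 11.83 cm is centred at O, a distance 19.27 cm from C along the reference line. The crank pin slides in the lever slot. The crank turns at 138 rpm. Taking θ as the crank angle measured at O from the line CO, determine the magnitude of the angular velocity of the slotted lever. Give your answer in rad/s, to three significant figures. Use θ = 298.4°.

ω = 14.45 rad/s (from 138 rpm).
Crank pin A relative to C: A = (d + r cosθ, r sinθ); lever angle φ = atan2(r sinθ, d + r cosθ).
Differentiating tanφ: φ̇ = rω(d cosθ + r)/(d² + r² + 2dr cosθ).
d² + r² + 2dr cosθ = |CA|² = 0.0728132 m²;  d cosθ + r = +0.20995 m.
|ω_lever| = |0.1183·14.45·+0.20995| / 0.0728132 = 4.9295 rad/s.

4.93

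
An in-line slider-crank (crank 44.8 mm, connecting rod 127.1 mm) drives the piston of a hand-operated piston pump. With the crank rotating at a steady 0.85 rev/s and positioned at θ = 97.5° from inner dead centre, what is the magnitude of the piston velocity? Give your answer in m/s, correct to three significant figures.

ω = 2π·0.85 = 5.341 rad/s
For an in-line slider-crank, x = r cosθ + √(L² − r² sin²θ), so v = −rω sinθ·[1 + r cosθ/√(L² − r² sin²θ)].
With r = 0.0448 m, L = 0.1271 m, θ = 97.5°: √(L² − r² sin²θ) = 0.11909 m.
v = −0.0448·5.341·0.99144·[1 + 0.0448·-0.13053/0.11909] = -0.22557 m/s.
|v| = 0.22557 m/s.

0.226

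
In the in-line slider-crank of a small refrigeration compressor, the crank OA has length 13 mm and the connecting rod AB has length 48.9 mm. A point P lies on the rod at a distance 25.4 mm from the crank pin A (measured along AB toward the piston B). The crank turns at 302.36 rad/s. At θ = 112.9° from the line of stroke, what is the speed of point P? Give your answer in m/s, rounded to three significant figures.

3.50

ω = 302.4 rad/s.  Crank-pin speed |V_A| = rω = 3.9307 m/s, perpendicular to OA.
Rod angle: sinφ = −(r/L) sinθ ⇒ φ = -14.176°; ω_rod = −rω cosθ/√(L²−r²sin²θ) = +32.261 rad/s.
V_P = V_A + ω_rod × AP, with AP = 0.0254 m along the rod.
Components: V_Px = −rω sinθ − a·ω_rod·sinφ = -3.4202 m/s;  V_Py = rω cosθ + a·ω_rod·cosφ = -0.73505 m/s.
|V_P| = √(V_Px² + V_Py²) = 3.4983 m/s.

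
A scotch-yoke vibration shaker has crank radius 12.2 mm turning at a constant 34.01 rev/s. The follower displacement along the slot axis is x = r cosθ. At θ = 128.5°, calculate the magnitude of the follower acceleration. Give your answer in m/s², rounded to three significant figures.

347

ω = 213.7 rad/s (from 34.01 rev/s).
x = r cosθ ⇒ ẍ = −rω² cosθ (ω constant).
|a| = rω²|cosθ| = 0.0122·(213.7)²·|cos 128.5°| = 346.8 m/s².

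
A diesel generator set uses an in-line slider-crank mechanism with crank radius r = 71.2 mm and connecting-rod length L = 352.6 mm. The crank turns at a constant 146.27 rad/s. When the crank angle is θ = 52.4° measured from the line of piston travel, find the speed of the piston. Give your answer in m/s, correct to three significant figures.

9.28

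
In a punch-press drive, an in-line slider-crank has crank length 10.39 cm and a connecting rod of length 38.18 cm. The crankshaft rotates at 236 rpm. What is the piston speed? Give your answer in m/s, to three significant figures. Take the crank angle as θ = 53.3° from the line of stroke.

ω = 2π·236/60 = 24.71 rad/s
For an in-line slider-crank, x = r cosθ + √(L² − r² sin²θ), so v = −rω sinθ·[1 + r cosθ/√(L² − r² sin²θ)].
With r = 0.1039 m, L = 0.3818 m, θ = 53.3°: √(L² − r² sin²θ) = 0.3726 m.
v = −0.1039·24.71·0.80178·[1 + 0.1039·0.59763/0.3726] = -2.4019 m/s.
|v| = 2.4019 m/s.

2.40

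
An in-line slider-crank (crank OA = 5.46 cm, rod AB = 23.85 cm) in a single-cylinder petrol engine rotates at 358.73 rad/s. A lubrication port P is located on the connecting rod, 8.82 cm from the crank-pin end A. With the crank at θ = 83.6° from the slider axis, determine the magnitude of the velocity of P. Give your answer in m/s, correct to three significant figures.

ω = 358.7 rad/s.  Crank-pin speed |V_A| = rω = 19.587 m/s, perpendicular to OA.
Rod angle: sinφ = −(r/L) sinθ ⇒ φ = -13.150°; ω_rod = −rω cosθ/√(L²−r²sin²θ) = -9.4008 rad/s.
V_P = V_A + ω_rod × AP, with AP = 0.0882 m along the rod.
Components: V_Px = −rω sinθ − a·ω_rod·sinφ = -19.653 m/s;  V_Py = rω cosθ + a·ω_rod·cosφ = +1.3759 m/s.
|V_P| = √(V_Px² + V_Py²) = 19.701 m/s.

19.7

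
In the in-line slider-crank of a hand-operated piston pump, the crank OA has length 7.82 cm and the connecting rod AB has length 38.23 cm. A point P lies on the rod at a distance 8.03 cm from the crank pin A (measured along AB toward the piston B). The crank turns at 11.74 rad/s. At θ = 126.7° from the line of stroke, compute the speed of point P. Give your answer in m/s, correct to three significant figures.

0.838

ω = 11.74 rad/s.  Crank-pin speed |V_A| = rω = 0.91807 m/s, perpendicular to OA.
Rod angle: sinφ = −(r/L) sinθ ⇒ φ = -9.439°; ω_rod = −rω cosθ/√(L²−r²sin²θ) = +1.4549 rad/s.
V_P = V_A + ω_rod × AP, with AP = 0.0803 m along the rod.
Components: V_Px = −rω sinθ − a·ω_rod·sinφ = -0.71692 m/s;  V_Py = rω cosθ + a·ω_rod·cosφ = -0.43342 m/s.
|V_P| = √(V_Px² + V_Py²) = 0.83775 m/s.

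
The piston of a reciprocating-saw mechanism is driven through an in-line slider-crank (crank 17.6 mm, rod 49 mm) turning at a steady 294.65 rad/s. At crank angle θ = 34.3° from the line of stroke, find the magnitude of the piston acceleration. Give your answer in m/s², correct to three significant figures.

1480

ω = 294.6 rad/s
x(θ) = r cosθ + √(L² − r² sin²θ); with ω constant, a = ω²·d²x/dθ².
d²x/dθ² = −r cosθ − r²(cos2θ)/√u − r⁴ sin²2θ/(4u^{3/2}),  u = L² − r² sin²θ = 0.00230263 m².
Substituting r = 0.0176 m, L = 0.049 m, θ = 34.3°: d²x/dθ² = -0.017083 m.
a = ω²·d²x/dθ² = (294.6)²·(-0.017083) = -1483.1 m/s²;  |a| = 1483.1 m/s².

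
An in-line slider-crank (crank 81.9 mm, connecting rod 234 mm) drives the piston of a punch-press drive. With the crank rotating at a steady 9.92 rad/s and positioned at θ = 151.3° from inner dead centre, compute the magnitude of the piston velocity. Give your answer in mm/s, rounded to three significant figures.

ω = 9.92 rad/s
For an in-line slider-crank, x = r cosθ + √(L² − r² sin²θ), so v = −rω sinθ·[1 + r cosθ/√(L² − r² sin²θ)].
With r = 0.0819 m, L = 0.234 m, θ = 151.3°: √(L² − r² sin²θ) = 0.23067 m.
v = −0.0819·9.92·0.48022·[1 + 0.0819·-0.87715/0.23067] = -0.26865 m/s.
|v| = 0.26865 m/s = 268.65 mm/s.

269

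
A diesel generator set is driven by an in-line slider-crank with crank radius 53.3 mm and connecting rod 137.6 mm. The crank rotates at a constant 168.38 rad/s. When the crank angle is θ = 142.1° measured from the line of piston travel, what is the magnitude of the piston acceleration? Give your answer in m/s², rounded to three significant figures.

1020

ω = 168.4 rad/s
x(θ) = r cosθ + √(L² − r² sin²θ); with ω constant, a = ω²·d²x/dθ².
d²x/dθ² = −r cosθ − r²(cos2θ)/√u − r⁴ sin²2θ/(4u^{3/2}),  u = L² − r² sin²θ = 0.0178618 m².
Substituting r = 0.0533 m, L = 0.1376 m, θ = 142.1°: d²x/dθ² = +0.036049 m.
a = ω²·d²x/dθ² = (168.4)²·(+0.036049) = +1022.1 m/s²;  |a| = 1022.1 m/s².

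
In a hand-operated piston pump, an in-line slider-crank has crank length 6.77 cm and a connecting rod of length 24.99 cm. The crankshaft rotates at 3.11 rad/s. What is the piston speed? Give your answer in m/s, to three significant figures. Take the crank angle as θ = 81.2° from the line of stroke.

ω = 3.11 rad/s
For an in-line slider-crank, x = r cosθ + √(L² − r² sin²θ), so v = −rω sinθ·[1 + r cosθ/√(L² − r² sin²θ)].
With r = 0.0677 m, L = 0.2499 m, θ = 81.2°: √(L² − r² sin²θ) = 0.24078 m.
v = −0.0677·3.11·0.98823·[1 + 0.0677·0.15299/0.24078] = -0.21702 m/s.
|v| = 0.21702 m/s.

0.217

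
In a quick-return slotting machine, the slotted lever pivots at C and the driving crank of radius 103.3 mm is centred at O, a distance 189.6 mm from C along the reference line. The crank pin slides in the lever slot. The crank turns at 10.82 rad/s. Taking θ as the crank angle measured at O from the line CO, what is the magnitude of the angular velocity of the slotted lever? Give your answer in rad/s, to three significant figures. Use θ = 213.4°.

4.42

ω = 10.82 rad/s
Crank pin A relative to C: A = (d + r cosθ, r sinθ); lever angle φ = atan2(r sinθ, d + r cosθ).
Differentiating tanφ: φ̇ = rω(d cosθ + r)/(d² + r² + 2dr cosθ).
d² + r² + 2dr cosθ = |CA|² = 0.0139169 m²;  d cosθ + r = -0.054987 m.
|ω_lever| = |0.1033·10.82·-0.054987| / 0.0139169 = 4.4162 rad/s.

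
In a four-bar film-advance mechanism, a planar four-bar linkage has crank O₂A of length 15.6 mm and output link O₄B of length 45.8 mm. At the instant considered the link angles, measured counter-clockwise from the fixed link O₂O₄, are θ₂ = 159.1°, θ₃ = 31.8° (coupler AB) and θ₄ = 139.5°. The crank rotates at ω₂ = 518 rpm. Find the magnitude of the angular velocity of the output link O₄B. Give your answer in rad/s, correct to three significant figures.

ω₂ = 54.24 rad/s (from 518 rpm).
Differentiating the loop-closure r₂e^{iθ₂}+r₃e^{iθ₃}=r₁+r₄e^{iθ₄} gives r₂ω₂e^{iθ₂}+r₃ω₃e^{iθ₃}=r₄ω₄e^{iθ₄}.
Eliminating the other unknown: ω₄ = r₂ω₂ sin(θ₂−θ₃) / [r₄ sin(θ₄−θ₃)].
Numerator sine = +0.79547; denominator sine = +0.95266.
Result = 0.0156·54.24·(+0.79547) / (0.0458·(+0.95266)) = +15.428 rad/s; magnitude 15.428 rad/s.

15.4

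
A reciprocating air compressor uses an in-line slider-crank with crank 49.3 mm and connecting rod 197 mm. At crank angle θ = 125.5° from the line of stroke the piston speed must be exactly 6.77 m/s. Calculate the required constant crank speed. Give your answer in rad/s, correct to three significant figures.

For an in-line slider-crank, |v_piston| = rω|sinθ|·[1 + r cosθ/√(L² − r² sin²θ)].
With r = 0.0493 m, L = 0.197 m, θ = 125.5°: the bracketed kinematic factor |dx/dθ| = 0.034178 m.
ω = v/|dx/dθ| = 6.77/0.034178 = 198.08 rad/s.

198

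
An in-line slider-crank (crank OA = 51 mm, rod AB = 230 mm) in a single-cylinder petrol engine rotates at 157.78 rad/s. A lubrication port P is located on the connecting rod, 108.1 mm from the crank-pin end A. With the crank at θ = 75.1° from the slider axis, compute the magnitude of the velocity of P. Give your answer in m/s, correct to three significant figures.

ω = 157.8 rad/s.  Crank-pin speed |V_A| = rω = 8.0468 m/s, perpendicular to OA.
Rod angle: sinφ = −(r/L) sinθ ⇒ φ = -12.373°; ω_rod = −rω cosθ/√(L²−r²sin²θ) = -9.21 rad/s.
V_P = V_A + ω_rod × AP, with AP = 0.1081 m along the rod.
Components: V_Px = −rω sinθ − a·ω_rod·sinφ = -7.9896 m/s;  V_Py = rω cosθ + a·ω_rod·cosφ = +1.0966 m/s.
|V_P| = √(V_Px² + V_Py²) = 8.0645 m/s.

8.06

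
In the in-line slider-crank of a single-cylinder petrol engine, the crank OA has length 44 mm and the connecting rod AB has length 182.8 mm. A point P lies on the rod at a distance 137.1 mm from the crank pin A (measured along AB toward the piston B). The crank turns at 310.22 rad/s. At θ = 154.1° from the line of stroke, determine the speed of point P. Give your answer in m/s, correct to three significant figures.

ω = 310.2 rad/s.  Crank-pin speed |V_A| = rω = 13.65 m/s, perpendicular to OA.
Rod angle: sinφ = −(r/L) sinθ ⇒ φ = -6.035°; ω_rod = −rω cosθ/√(L²−r²sin²θ) = +67.544 rad/s.
V_P = V_A + ω_rod × AP, with AP = 0.1371 m along the rod.
Components: V_Px = −rω sinθ − a·ω_rod·sinφ = -4.9886 m/s;  V_Py = rω cosθ + a·ω_rod·cosφ = -3.0697 m/s.
|V_P| = √(V_Px² + V_Py²) = 5.8574 m/s.

5.86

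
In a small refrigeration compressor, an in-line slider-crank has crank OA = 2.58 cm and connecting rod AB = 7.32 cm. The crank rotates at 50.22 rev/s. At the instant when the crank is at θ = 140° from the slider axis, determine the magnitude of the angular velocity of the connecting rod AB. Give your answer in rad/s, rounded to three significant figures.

87.5

ω = 315.5 rad/s (converted from 50.22 rev/s).
The rod makes angle φ with the slider axis where L sinφ = r sinθ; differentiating, L cosφ·φ̇ = r ω cosθ.
L cosφ = √(L² − r² sin²θ) = 0.071297 m.
|ω_rod| = r ω |cosθ| / √(L² − r² sin²θ) = 0.0258·315.5·0.76604/0.071297 = 87.47 rad/s.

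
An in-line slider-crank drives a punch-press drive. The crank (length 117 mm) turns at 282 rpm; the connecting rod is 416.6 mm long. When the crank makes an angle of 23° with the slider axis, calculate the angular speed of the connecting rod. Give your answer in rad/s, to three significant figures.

ω = 29.53 rad/s (converted from 282 rpm).
The rod makes angle φ with the slider axis where L sinφ = r sinθ; differentiating, L cosφ·φ̇ = r ω cosθ.
L cosφ = √(L² − r² sin²θ) = 0.41408 m.
|ω_rod| = r ω |cosθ| / √(L² − r² sin²θ) = 0.117·29.53·0.92050/0.41408 = 7.6807 rad/s.

7.68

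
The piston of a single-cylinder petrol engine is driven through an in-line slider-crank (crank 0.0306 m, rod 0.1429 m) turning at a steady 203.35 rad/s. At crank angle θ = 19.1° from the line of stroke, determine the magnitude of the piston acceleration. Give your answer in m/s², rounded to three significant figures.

ω = 203.3 rad/s
x(θ) = r cosθ + √(L² − r² sin²θ); with ω constant, a = ω²·d²x/dθ².
d²x/dθ² = −r cosθ − r²(cos2θ)/√u − r⁴ sin²2θ/(4u^{3/2}),  u = L² − r² sin²θ = 0.0203202 m².
Substituting r = 0.0306 m, L = 0.1429 m, θ = 19.1°: d²x/dθ² = -0.034106 m.
a = ω²·d²x/dθ² = (203.3)²·(-0.034106) = -1410.3 m/s²;  |a| = 1410.3 m/s².

1410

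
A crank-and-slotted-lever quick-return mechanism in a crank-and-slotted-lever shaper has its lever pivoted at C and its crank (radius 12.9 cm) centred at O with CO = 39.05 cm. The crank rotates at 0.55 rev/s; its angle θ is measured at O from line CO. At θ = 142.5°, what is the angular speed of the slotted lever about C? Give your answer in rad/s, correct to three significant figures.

ω = 3.456 rad/s (from 0.55 rev/s).
Crank pin A relative to C: A = (d + r cosθ, r sinθ); lever angle φ = atan2(r sinθ, d + r cosθ).
Differentiating tanφ: φ̇ = rω(d cosθ + r)/(d² + r² + 2dr cosθ).
d² + r² + 2dr cosθ = |CA|² = 0.0892017 m²;  d cosθ + r = -0.1808 m.
|ω_lever| = |0.129·3.456·-0.1808| / 0.0892017 = 0.90358 rad/s.

0.904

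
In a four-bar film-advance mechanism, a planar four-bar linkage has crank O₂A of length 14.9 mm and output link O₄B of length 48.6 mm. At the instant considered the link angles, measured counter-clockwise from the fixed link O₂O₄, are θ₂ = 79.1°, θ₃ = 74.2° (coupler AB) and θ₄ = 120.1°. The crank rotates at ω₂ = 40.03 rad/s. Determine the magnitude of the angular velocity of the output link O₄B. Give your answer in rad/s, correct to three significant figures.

ω₂ = 40.03 rad/s
Differentiating the loop-closure r₂e^{iθ₂}+r₃e^{iθ₃}=r₁+r₄e^{iθ₄} gives r₂ω₂e^{iθ₂}+r₃ω₃e^{iθ₃}=r₄ω₄e^{iθ₄}.
Eliminating the other unknown: ω₄ = r₂ω₂ sin(θ₂−θ₃) / [r₄ sin(θ₄−θ₃)].
Numerator sine = +0.08542; denominator sine = +0.71813.
Result = 0.0149·40.03·(+0.08542) / (0.0486·(+0.71813)) = +1.4598 rad/s; magnitude 1.4598 rad/s.

1.46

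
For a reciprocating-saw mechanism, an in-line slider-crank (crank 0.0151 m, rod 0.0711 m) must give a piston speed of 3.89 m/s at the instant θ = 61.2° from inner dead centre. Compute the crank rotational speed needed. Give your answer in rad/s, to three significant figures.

266

For an in-line slider-crank, |v_piston| = rω|sinθ|·[1 + r cosθ/√(L² − r² sin²θ)].
With r = 0.0151 m, L = 0.0711 m, θ = 61.2°: the bracketed kinematic factor |dx/dθ| = 0.01461 m.
ω = v/|dx/dθ| = 3.89/0.01461 = 266.25 rad/s.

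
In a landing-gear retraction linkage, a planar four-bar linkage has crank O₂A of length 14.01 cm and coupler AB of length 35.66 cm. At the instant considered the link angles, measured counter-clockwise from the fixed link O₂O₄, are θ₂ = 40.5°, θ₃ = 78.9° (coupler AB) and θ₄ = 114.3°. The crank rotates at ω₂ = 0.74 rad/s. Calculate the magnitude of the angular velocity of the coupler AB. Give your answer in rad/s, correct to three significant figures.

ω₂ = 0.74 rad/s
Differentiating the loop-closure r₂e^{iθ₂}+r₃e^{iθ₃}=r₁+r₄e^{iθ₄} gives r₂ω₂e^{iθ₂}+r₃ω₃e^{iθ₃}=r₄ω₄e^{iθ₄}.
Eliminating the other unknown: ω₃ = r₂ω₂ sin(θ₄−θ₂) / [r₃ sin(θ₃−θ₄)].
Numerator sine = +0.96029; denominator sine = -0.57928.
Result = 0.1401·0.74·(+0.96029) / (0.3566·(-0.57928)) = -0.48195 rad/s; magnitude 0.48195 rad/s.

0.482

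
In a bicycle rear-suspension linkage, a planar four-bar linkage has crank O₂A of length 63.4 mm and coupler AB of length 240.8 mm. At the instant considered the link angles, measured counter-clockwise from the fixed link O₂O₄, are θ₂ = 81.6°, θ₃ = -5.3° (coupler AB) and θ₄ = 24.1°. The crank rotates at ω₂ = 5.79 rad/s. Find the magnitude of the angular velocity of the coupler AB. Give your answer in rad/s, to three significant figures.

ω₂ = 5.79 rad/s
Differentiating the loop-closure r₂e^{iθ₂}+r₃e^{iθ₃}=r₁+r₄e^{iθ₄} gives r₂ω₂e^{iθ₂}+r₃ω₃e^{iθ₃}=r₄ω₄e^{iθ₄}.
Eliminating the other unknown: ω₃ = r₂ω₂ sin(θ₄−θ₂) / [r₃ sin(θ₃−θ₄)].
Numerator sine = -0.84339; denominator sine = -0.49090.
Result = 0.0634·5.79·(-0.84339) / (0.2408·(-0.49090)) = +2.6191 rad/s; magnitude 2.6191 rad/s.

2.62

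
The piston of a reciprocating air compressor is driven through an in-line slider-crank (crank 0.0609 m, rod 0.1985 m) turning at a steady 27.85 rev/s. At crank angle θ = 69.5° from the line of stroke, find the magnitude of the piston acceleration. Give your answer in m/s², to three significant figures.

209

ω = 2π·27.9 = 175 rad/s
x(θ) = r cosθ + √(L² − r² sin²θ); with ω constant, a = ω²·d²x/dθ².
d²x/dθ² = −r cosθ − r²(cos2θ)/√u − r⁴ sin²2θ/(4u^{3/2}),  u = L² − r² sin²θ = 0.0361483 m².
Substituting r = 0.0609 m, L = 0.1985 m, θ = 69.5°: d²x/dθ² = -0.0068209 m.
a = ω²·d²x/dθ² = (175)²·(-0.0068209) = -208.86 m/s²;  |a| = 208.86 m/s².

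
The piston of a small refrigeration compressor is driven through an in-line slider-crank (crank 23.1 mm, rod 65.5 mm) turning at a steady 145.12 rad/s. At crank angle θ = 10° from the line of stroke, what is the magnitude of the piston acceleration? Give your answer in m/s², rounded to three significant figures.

641

ω = 145.1 rad/s
x(θ) = r cosθ + √(L² − r² sin²θ); with ω constant, a = ω²·d²x/dθ².
d²x/dθ² = −r cosθ − r²(cos2θ)/√u − r⁴ sin²2θ/(4u^{3/2}),  u = L² − r² sin²θ = 0.00427416 m².
Substituting r = 0.0231 m, L = 0.0655 m, θ = 10°: d²x/dθ² = -0.030449 m.
a = ω²·d²x/dθ² = (145.1)²·(-0.030449) = -641.24 m/s²;  |a| = 641.24 m/s².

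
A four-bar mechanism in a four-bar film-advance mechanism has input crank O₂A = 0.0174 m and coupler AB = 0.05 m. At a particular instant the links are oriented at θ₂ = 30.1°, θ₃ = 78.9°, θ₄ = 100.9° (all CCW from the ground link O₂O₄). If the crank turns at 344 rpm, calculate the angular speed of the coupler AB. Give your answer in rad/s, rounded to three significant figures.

ω₂ = 36.02 rad/s (from 344 rpm).
Differentiating the loop-closure r₂e^{iθ₂}+r₃e^{iθ₃}=r₁+r₄e^{iθ₄} gives r₂ω₂e^{iθ₂}+r₃ω₃e^{iθ₃}=r₄ω₄e^{iθ₄}.
Eliminating the other unknown: ω₃ = r₂ω₂ sin(θ₄−θ₂) / [r₃ sin(θ₃−θ₄)].
Numerator sine = +0.94438; denominator sine = -0.37461.
Result = 0.0174·36.02·(+0.94438) / (0.05·(-0.37461)) = -31.604 rad/s; magnitude 31.604 rad/s.

31.6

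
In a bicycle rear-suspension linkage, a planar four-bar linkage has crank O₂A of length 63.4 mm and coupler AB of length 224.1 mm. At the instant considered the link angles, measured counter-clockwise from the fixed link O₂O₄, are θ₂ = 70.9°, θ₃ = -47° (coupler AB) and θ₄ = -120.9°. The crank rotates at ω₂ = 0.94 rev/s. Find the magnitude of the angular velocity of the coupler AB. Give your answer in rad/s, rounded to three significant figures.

0.356

ω₂ = 5.906 rad/s (from 0.94 rev/s).
Differentiating the loop-closure r₂e^{iθ₂}+r₃e^{iθ₃}=r₁+r₄e^{iθ₄} gives r₂ω₂e^{iθ₂}+r₃ω₃e^{iθ₃}=r₄ω₄e^{iθ₄}.
Eliminating the other unknown: ω₃ = r₂ω₂ sin(θ₄−θ₂) / [r₃ sin(θ₃−θ₄)].
Numerator sine = +0.20450; denominator sine = +0.96078.
Result = 0.0634·5.906·(+0.20450) / (0.2241·(+0.96078)) = +0.35564 rad/s; magnitude 0.35564 rad/s.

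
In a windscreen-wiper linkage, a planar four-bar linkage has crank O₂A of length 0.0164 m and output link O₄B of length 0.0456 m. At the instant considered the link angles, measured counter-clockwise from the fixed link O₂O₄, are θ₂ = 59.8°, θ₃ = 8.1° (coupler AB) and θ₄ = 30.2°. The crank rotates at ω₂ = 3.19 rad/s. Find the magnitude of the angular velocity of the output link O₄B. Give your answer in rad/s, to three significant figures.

2.39

ω₂ = 3.19 rad/s
Differentiating the loop-closure r₂e^{iθ₂}+r₃e^{iθ₃}=r₁+r₄e^{iθ₄} gives r₂ω₂e^{iθ₂}+r₃ω₃e^{iθ₃}=r₄ω₄e^{iθ₄}.
Eliminating the other unknown: ω₄ = r₂ω₂ sin(θ₂−θ₃) / [r₄ sin(θ₄−θ₃)].
Numerator sine = +0.78478; denominator sine = +0.37622.
Result = 0.0164·3.19·(+0.78478) / (0.0456·(+0.37622)) = +2.3931 rad/s; magnitude 2.3931 rad/s.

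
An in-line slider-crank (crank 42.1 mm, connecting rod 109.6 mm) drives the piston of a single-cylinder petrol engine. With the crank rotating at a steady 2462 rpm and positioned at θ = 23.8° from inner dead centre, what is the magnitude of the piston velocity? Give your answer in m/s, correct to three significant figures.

ω = 2π·2462/60 = 257.8 rad/s
For an in-line slider-crank, x = r cosθ + √(L² − r² sin²θ), so v = −rω sinθ·[1 + r cosθ/√(L² − r² sin²θ)].
With r = 0.0421 m, L = 0.1096 m, θ = 23.8°: √(L² − r² sin²θ) = 0.10828 m.
v = −0.0421·257.8·0.40355·[1 + 0.0421·0.91496/0.10828] = -5.9385 m/s.
|v| = 5.9385 m/s.

5.94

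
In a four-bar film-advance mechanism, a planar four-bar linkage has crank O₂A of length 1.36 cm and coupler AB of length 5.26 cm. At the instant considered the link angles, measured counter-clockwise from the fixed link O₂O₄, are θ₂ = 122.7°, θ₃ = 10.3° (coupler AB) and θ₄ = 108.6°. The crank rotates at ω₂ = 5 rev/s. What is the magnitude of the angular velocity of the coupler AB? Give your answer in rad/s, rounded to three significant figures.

ω₂ = 31.42 rad/s (from 5 rev/s).
Differentiating the loop-closure r₂e^{iθ₂}+r₃e^{iθ₃}=r₁+r₄e^{iθ₄} gives r₂ω₂e^{iθ₂}+r₃ω₃e^{iθ₃}=r₄ω₄e^{iθ₄}.
Eliminating the other unknown: ω₃ = r₂ω₂ sin(θ₄−θ₂) / [r₃ sin(θ₃−θ₄)].
Numerator sine = -0.24362; denominator sine = -0.98953.
Result = 0.0136·31.42·(-0.24362) / (0.0526·(-0.98953)) = +1.9998 rad/s; magnitude 1.9998 rad/s.

2.00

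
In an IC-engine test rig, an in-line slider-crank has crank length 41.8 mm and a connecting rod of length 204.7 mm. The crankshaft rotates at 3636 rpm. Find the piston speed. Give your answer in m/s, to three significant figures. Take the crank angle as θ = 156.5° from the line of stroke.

ω = 2π·3636/60 = 380.8 rad/s
For an in-line slider-crank, x = r cosθ + √(L² − r² sin²θ), so v = −rω sinθ·[1 + r cosθ/√(L² − r² sin²θ)].
With r = 0.0418 m, L = 0.2047 m, θ = 156.5°: √(L² − r² sin²θ) = 0.20402 m.
v = −0.0418·380.8·0.39875·[1 + 0.0418·-0.91706/0.20402] = -5.154 m/s.
|v| = 5.154 m/s.

5.15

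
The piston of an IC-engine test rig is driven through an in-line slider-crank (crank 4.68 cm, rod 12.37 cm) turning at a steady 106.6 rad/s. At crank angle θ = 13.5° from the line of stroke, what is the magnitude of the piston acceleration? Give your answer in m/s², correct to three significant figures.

699

ω = 106.6 rad/s
x(θ) = r cosθ + √(L² − r² sin²θ); with ω constant, a = ω²·d²x/dθ².
d²x/dθ² = −r cosθ − r²(cos2θ)/√u − r⁴ sin²2θ/(4u^{3/2}),  u = L² − r² sin²θ = 0.0151823 m².
Substituting r = 0.0468 m, L = 0.1237 m, θ = 13.5°: d²x/dθ² = -0.061477 m.
a = ω²·d²x/dθ² = (106.6)²·(-0.061477) = -698.6 m/s²;  |a| = 698.6 m/s².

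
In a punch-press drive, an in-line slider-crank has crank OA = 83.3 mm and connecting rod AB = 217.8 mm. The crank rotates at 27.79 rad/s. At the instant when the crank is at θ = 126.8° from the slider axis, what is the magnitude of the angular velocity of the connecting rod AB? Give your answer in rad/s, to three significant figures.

ω = 27.79 rad/s
The rod makes angle φ with the slider axis where L sinφ = r sinθ; differentiating, L cosφ·φ̇ = r ω cosθ.
L cosφ = √(L² − r² sin²θ) = 0.20734 m.
|ω_rod| = r ω |cosθ| / √(L² − r² sin²θ) = 0.0833·27.79·0.59902/0.20734 = 6.6881 rad/s.

6.69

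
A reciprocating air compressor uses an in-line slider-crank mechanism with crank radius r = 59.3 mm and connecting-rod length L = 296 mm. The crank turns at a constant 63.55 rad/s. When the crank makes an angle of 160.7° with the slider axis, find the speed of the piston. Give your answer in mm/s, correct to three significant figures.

ω = 63.55 rad/s
For an in-line slider-crank, x = r cosθ + √(L² − r² sin²θ), so v = −rω sinθ·[1 + r cosθ/√(L² − r² sin²θ)].
With r = 0.0593 m, L = 0.296 m, θ = 160.7°: √(L² − r² sin²θ) = 0.29535 m.
v = −0.0593·63.55·0.33051·[1 + 0.0593·-0.94380/0.29535] = -1.0095 m/s.
|v| = 1.0095 m/s = 1009.5 mm/s.

1010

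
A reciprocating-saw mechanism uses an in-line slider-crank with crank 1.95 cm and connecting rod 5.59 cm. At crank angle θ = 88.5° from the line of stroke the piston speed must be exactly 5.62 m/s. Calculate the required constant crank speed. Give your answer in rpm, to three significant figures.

2730

For an in-line slider-crank, |v_piston| = rω|sinθ|·[1 + r cosθ/√(L² − r² sin²θ)].
With r = 0.0195 m, L = 0.0559 m, θ = 88.5°: the bracketed kinematic factor |dx/dθ| = 0.019683 m.
ω = v/|dx/dθ| = 5.62/0.019683 = 285.52 rad/s.
N = 60ω/(2π) = 2726.5 rpm.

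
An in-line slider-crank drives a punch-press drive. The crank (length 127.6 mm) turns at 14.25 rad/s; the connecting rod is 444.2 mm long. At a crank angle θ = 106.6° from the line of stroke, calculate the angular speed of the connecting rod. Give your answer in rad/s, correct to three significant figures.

ω = 14.25 rad/s
The rod makes angle φ with the slider axis where L sinφ = r sinθ; differentiating, L cosφ·φ̇ = r ω cosθ.
L cosφ = √(L² − r² sin²θ) = 0.42704 m.
|ω_rod| = r ω |cosθ| / √(L² − r² sin²θ) = 0.1276·14.25·0.28569/0.42704 = 1.2164 rad/s.

1.22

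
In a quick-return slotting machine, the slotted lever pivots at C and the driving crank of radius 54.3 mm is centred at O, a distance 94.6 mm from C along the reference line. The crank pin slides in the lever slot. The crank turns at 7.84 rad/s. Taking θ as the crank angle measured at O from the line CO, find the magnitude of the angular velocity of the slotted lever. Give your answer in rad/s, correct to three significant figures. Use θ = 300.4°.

ω = 7.84 rad/s
Crank pin A relative to C: A = (d + r cosθ, r sinθ); lever angle φ = atan2(r sinθ, d + r cosθ).
Differentiating tanφ: φ̇ = rω(d cosθ + r)/(d² + r² + 2dr cosθ).
d² + r² + 2dr cosθ = |CA|² = 0.0170964 m²;  d cosθ + r = +0.10217 m.
|ω_lever| = |0.0543·7.84·+0.10217| / 0.0170964 = 2.5441 rad/s.

2.54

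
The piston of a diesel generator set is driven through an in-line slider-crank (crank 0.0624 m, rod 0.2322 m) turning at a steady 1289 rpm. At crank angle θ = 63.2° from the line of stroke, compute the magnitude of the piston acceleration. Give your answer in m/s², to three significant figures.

ω = 2π·1289/60 = 135 rad/s
x(θ) = r cosθ + √(L² − r² sin²θ); with ω constant, a = ω²·d²x/dθ².
d²x/dθ² = −r cosθ − r²(cos2θ)/√u − r⁴ sin²2θ/(4u^{3/2}),  u = L² − r² sin²θ = 0.0508146 m².
Substituting r = 0.0624 m, L = 0.2322 m, θ = 63.2°: d²x/dθ² = -0.018099 m.
a = ω²·d²x/dθ² = (135)²·(-0.018099) = -329.77 m/s²;  |a| = 329.77 m/s².

330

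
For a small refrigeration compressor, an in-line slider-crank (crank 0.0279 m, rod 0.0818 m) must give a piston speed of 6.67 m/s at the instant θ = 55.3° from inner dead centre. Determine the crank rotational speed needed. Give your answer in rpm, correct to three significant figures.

2310

For an in-line slider-crank, |v_piston| = rω|sinθ|·[1 + r cosθ/√(L² − r² sin²θ)].
With r = 0.0279 m, L = 0.0818 m, θ = 55.3°: the bracketed kinematic factor |dx/dθ| = 0.027578 m.
ω = v/|dx/dθ| = 6.67/0.027578 = 241.86 rad/s.
N = 60ω/(2π) = 2309.6 rpm.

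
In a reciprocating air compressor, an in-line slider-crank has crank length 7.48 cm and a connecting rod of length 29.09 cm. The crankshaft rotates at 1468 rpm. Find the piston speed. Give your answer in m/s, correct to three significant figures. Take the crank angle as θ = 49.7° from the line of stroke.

ω = 2π·1468/60 = 153.7 rad/s
For an in-line slider-crank, x = r cosθ + √(L² − r² sin²θ), so v = −rω sinθ·[1 + r cosθ/√(L² − r² sin²θ)].
With r = 0.0748 m, L = 0.2909 m, θ = 49.7°: √(L² − r² sin²θ) = 0.28525 m.
v = −0.0748·153.7·0.76267·[1 + 0.0748·0.64679/0.28525] = -10.257 m/s.
|v| = 10.257 m/s.

10.3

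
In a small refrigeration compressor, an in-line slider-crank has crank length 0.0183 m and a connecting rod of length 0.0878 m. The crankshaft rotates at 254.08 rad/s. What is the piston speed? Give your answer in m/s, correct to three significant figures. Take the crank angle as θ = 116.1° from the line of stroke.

ω = 254.1 rad/s
For an in-line slider-crank, x = r cosθ + √(L² − r² sin²θ), so v = −rω sinθ·[1 + r cosθ/√(L² − r² sin²θ)].
With r = 0.0183 m, L = 0.0878 m, θ = 116.1°: √(L² − r² sin²θ) = 0.086248 m.
v = −0.0183·254.1·0.89803·[1 + 0.0183·-0.43994/0.086248] = -3.7858 m/s.
|v| = 3.7858 m/s.

3.79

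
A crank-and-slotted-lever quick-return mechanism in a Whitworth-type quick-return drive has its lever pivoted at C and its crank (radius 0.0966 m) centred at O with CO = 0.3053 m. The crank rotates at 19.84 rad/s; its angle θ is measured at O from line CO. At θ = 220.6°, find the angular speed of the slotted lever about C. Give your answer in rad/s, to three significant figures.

4.49

ω = 19.84 rad/s
Crank pin A relative to C: A = (d + r cosθ, r sinθ); lever angle φ = atan2(r sinθ, d + r cosθ).
Differentiating tanφ: φ̇ = rω(d cosθ + r)/(d² + r² + 2dr cosθ).
d² + r² + 2dr cosθ = |CA|² = 0.0577548 m²;  d cosθ + r = -0.13521 m.
|ω_lever| = |0.0966·19.84·-0.13521| / 0.0577548 = 4.4867 rad/s.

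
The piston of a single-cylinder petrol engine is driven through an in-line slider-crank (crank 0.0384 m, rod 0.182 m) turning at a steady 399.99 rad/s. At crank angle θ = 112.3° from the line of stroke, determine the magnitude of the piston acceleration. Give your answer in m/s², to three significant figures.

ω = 400 rad/s
x(θ) = r cosθ + √(L² − r² sin²θ); with ω constant, a = ω²·d²x/dθ².
d²x/dθ² = −r cosθ − r²(cos2θ)/√u − r⁴ sin²2θ/(4u^{3/2}),  u = L² − r² sin²θ = 0.0318618 m².
Substituting r = 0.0384 m, L = 0.182 m, θ = 112.3°: d²x/dθ² = +0.020406 m.
a = ω²·d²x/dθ² = (400)²·(+0.020406) = +3264.8 m/s²;  |a| = 3264.8 m/s².

3260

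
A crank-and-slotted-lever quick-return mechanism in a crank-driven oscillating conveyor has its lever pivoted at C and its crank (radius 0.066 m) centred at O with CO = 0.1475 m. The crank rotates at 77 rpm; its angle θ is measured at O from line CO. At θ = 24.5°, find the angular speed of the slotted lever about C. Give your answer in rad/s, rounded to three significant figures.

ω = 8.063 rad/s (from 77 rpm).
Crank pin A relative to C: A = (d + r cosθ, r sinθ); lever angle φ = atan2(r sinθ, d + r cosθ).
Differentiating tanφ: φ̇ = rω(d cosθ + r)/(d² + r² + 2dr cosθ).
d² + r² + 2dr cosθ = |CA|² = 0.0438292 m²;  d cosθ + r = +0.20022 m.
|ω_lever| = |0.066·8.063·+0.20022| / 0.0438292 = 2.4311 rad/s.

2.43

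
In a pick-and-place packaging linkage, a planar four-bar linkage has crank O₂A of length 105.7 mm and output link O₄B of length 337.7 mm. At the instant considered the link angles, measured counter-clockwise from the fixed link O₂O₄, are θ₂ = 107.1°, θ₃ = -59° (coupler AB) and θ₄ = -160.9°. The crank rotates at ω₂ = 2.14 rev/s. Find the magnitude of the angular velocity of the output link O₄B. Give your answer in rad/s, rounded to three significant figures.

ω₂ = 13.45 rad/s (from 2.14 rev/s).
Differentiating the loop-closure r₂e^{iθ₂}+r₃e^{iθ₃}=r₁+r₄e^{iθ₄} gives r₂ω₂e^{iθ₂}+r₃ω₃e^{iθ₃}=r₄ω₄e^{iθ₄}.
Eliminating the other unknown: ω₄ = r₂ω₂ sin(θ₂−θ₃) / [r₄ sin(θ₄−θ₃)].
Numerator sine = +0.24023; denominator sine = -0.97851.
Result = 0.1057·13.45·(+0.24023) / (0.3377·(-0.97851)) = -1.0332 rad/s; magnitude 1.0332 rad/s.

1.03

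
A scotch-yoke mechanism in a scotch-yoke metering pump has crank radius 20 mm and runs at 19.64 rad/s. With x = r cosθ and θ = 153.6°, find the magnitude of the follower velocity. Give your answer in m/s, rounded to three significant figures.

0.175

ω = 19.64 rad/s
x = r cosθ ⇒ ẋ = −rω sinθ.
|v| = rω|sinθ| = 0.02·19.64·|sin 153.6°| = 0.17465 m/s.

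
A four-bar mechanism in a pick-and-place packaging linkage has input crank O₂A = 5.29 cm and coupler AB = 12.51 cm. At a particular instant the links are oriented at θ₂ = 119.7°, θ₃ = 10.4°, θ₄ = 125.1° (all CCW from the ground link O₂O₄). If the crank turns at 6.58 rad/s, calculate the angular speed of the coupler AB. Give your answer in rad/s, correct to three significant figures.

0.288

ω₂ = 6.58 rad/s
Differentiating the loop-closure r₂e^{iθ₂}+r₃e^{iθ₃}=r₁+r₄e^{iθ₄} gives r₂ω₂e^{iθ₂}+r₃ω₃e^{iθ₃}=r₄ω₄e^{iθ₄}.
Eliminating the other unknown: ω₃ = r₂ω₂ sin(θ₄−θ₂) / [r₃ sin(θ₃−θ₄)].
Numerator sine = +0.09411; denominator sine = -0.90851.
Result = 0.0529·6.58·(+0.09411) / (0.1251·(-0.90851)) = -0.28822 rad/s; magnitude 0.28822 rad/s.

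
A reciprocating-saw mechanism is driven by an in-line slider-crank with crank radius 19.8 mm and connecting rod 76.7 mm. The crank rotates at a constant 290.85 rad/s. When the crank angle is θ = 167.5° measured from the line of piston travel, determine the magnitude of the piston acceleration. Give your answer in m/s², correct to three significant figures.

1240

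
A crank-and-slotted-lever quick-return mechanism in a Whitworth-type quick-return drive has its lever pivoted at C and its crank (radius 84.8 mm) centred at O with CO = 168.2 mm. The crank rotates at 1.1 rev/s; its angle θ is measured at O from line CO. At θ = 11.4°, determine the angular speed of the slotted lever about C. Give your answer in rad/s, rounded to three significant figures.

2.31

ω = 6.912 rad/s (from 1.1 rev/s).
Crank pin A relative to C: A = (d + r cosθ, r sinθ); lever angle φ = atan2(r sinθ, d + r cosθ).
Differentiating tanφ: φ̇ = rω(d cosθ + r)/(d² + r² + 2dr cosθ).
d² + r² + 2dr cosθ = |CA|² = 0.0634462 m²;  d cosθ + r = +0.24968 m.
|ω_lever| = |0.0848·6.912·+0.24968| / 0.0634462 = 2.3065 rad/s.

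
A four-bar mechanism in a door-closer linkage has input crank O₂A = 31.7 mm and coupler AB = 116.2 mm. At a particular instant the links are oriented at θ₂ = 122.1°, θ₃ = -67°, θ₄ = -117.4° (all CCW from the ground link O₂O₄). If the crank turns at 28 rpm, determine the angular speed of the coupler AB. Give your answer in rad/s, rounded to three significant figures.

0.894

ω₂ = 2.932 rad/s (from 28 rpm).
Differentiating the loop-closure r₂e^{iθ₂}+r₃e^{iθ₃}=r₁+r₄e^{iθ₄} gives r₂ω₂e^{iθ₂}+r₃ω₃e^{iθ₃}=r₄ω₄e^{iθ₄}.
Eliminating the other unknown: ω₃ = r₂ω₂ sin(θ₄−θ₂) / [r₃ sin(θ₃−θ₄)].
Numerator sine = +0.86163; denominator sine = +0.77051.
Result = 0.0317·2.932·(+0.86163) / (0.1162·(+0.77051)) = +0.8945 rad/s; magnitude 0.8945 rad/s.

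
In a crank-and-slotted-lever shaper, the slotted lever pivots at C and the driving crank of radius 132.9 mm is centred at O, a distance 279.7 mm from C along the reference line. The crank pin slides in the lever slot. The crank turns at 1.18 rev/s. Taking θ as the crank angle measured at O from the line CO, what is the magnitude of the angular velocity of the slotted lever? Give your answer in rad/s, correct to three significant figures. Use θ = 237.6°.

0.298

ω = 7.414 rad/s (from 1.18 rev/s).
Crank pin A relative to C: A = (d + r cosθ, r sinθ); lever angle φ = atan2(r sinθ, d + r cosθ).
Differentiating tanφ: φ̇ = rω(d cosθ + r)/(d² + r² + 2dr cosθ).
d² + r² + 2dr cosθ = |CA|² = 0.0560589 m²;  d cosθ + r = -0.016971 m.
|ω_lever| = |0.1329·7.414·-0.016971| / 0.0560589 = 0.29829 rad/s.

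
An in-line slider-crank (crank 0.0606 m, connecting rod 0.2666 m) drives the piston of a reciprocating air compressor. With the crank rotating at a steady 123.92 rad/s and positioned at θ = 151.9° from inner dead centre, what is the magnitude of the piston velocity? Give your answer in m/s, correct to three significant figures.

2.82

ω = 123.9 rad/s
For an in-line slider-crank, x = r cosθ + √(L² − r² sin²θ), so v = −rω sinθ·[1 + r cosθ/√(L² − r² sin²θ)].
With r = 0.0606 m, L = 0.2666 m, θ = 151.9°: √(L² − r² sin²θ) = 0.26507 m.
v = −0.0606·123.9·0.47101·[1 + 0.0606·-0.88213/0.26507] = -2.8238 m/s.
|v| = 2.8238 m/s.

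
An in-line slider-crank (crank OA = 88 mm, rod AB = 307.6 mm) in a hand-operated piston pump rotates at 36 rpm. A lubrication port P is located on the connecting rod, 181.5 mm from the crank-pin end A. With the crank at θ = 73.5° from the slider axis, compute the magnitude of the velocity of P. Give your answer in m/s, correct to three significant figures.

0.336

ω = 3.77 rad/s.  Crank-pin speed |V_A| = rω = 0.33175 m/s, perpendicular to OA.
Rod angle: sinφ = −(r/L) sinθ ⇒ φ = -15.921°; ω_rod = −rω cosθ/√(L²−r²sin²θ) = -0.31853 rad/s.
V_P = V_A + ω_rod × AP, with AP = 0.1815 m along the rod.
Components: V_Px = −rω sinθ − a·ω_rod·sinφ = -0.33395 m/s;  V_Py = rω cosθ + a·ω_rod·cosφ = +0.038626 m/s.
|V_P| = √(V_Px² + V_Py²) = 0.33618 m/s.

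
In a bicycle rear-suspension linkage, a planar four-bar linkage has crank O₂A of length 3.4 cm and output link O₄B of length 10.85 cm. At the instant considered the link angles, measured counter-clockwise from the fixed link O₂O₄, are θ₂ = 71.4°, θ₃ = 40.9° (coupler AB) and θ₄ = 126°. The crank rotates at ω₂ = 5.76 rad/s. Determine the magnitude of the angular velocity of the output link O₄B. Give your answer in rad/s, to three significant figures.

0.919

ω₂ = 5.76 rad/s
Differentiating the loop-closure r₂e^{iθ₂}+r₃e^{iθ₃}=r₁+r₄e^{iθ₄} gives r₂ω₂e^{iθ₂}+r₃ω₃e^{iθ₃}=r₄ω₄e^{iθ₄}.
Eliminating the other unknown: ω₄ = r₂ω₂ sin(θ₂−θ₃) / [r₄ sin(θ₄−θ₃)].
Numerator sine = +0.50754; denominator sine = +0.99635.
Result = 0.034·5.76·(+0.50754) / (0.1085·(+0.99635)) = +0.91946 rad/s; magnitude 0.91946 rad/s.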